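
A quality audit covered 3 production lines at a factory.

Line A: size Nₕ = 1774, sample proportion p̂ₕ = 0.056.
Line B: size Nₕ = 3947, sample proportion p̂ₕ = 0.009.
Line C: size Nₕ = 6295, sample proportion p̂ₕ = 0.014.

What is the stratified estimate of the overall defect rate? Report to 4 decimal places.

Wₕ = Nₕ/N with N = 12016: 0.1476, 0.3285, 0.5239.
p̂_st = 0.1476·0.056 + 0.3285·0.009 + 0.5239·0.014 ≈ 0.018558... → 0.0186.

0.0186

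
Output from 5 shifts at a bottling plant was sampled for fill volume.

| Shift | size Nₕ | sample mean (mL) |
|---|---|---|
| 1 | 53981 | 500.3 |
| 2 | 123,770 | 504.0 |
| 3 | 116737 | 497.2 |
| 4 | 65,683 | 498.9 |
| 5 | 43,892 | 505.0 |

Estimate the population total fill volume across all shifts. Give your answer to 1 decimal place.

1: 53981·500.3 = 27006694.3
2: 123770·504.0 = 62380080
3: 116737·497.2 = 58041636.4
4: 65683·498.9 = 32769248.7
5: 43892·505.0 = 22165460
τ̂ = Σ Nₕx̄ₕ = 202363119.4.

202363119.4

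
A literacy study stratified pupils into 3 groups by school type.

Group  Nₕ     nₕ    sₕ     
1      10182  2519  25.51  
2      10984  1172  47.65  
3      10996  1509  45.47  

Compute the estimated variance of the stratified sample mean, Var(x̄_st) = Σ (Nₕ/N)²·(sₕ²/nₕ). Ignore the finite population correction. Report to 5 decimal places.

0.41201

N = 32162; Wₕ = Nₕ/N.
group 1: (10182/32162)²·25.51²/2519 = 0.02589243
group 2: (10984/32162)²·47.65²/1172 = 0.22596082
group 3: (10996/32162)²·45.47²/1509 = 0.16015630
Sum = 0.41200956 → 0.41201.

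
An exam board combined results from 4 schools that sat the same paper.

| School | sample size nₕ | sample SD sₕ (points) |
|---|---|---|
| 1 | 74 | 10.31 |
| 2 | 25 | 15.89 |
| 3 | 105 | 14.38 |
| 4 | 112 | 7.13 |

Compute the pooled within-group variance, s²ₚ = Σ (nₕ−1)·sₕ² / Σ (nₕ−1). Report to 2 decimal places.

1: (74−1)·10.31² = 73·106.2961 = 7759.6153
2: (25−1)·15.89² = 24·252.4921 = 6059.8104
3: (105−1)·14.38² = 104·206.7844 = 21505.5776
4: (112−1)·7.13² = 111·50.8369 = 5642.8959
Numerator = 40967.8992; denominator = Σ(nₕ−1) = 312.
s²ₚ = 40967.8992/312 = 131.3074... → 131.31.

131.31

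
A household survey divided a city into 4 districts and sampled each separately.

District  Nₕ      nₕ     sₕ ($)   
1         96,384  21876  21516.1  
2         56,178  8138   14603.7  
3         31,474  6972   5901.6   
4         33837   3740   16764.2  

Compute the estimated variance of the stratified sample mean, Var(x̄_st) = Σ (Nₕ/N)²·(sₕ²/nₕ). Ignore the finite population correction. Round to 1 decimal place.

N = 217873. Term for each stratum: Wₕ²sₕ²/nₕ.
Var(x̄_st) = 4141.5438 + 1742.3437 + 104.2508 + 1812.4705 = 7800.6088 → 7800.6.

7800.6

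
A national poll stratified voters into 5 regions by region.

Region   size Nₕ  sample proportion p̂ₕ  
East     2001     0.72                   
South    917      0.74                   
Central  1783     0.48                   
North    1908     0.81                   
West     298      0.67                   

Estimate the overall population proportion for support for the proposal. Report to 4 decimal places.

Wₕ = Nₕ/N with N = 6907: 0.2897, 0.1328, 0.2581, 0.2762, 0.0431.
p̂_st = 0.2897·0.72 + 0.1328·0.74 + 0.2581·0.48 + 0.2762·0.81 + 0.0431·0.67 ≈ 0.683405... → 0.6834.

0.6834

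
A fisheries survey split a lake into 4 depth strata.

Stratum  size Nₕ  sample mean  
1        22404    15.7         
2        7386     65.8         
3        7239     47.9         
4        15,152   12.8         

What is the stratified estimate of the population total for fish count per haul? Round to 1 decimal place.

1: 22404·15.7 = 351742.8
2: 7386·65.8 = 485998.8
3: 7239·47.9 = 346748.1
4: 15152·12.8 = 193945.6
τ̂ = Σ Nₕx̄ₕ = 1378435.3.

1378435.3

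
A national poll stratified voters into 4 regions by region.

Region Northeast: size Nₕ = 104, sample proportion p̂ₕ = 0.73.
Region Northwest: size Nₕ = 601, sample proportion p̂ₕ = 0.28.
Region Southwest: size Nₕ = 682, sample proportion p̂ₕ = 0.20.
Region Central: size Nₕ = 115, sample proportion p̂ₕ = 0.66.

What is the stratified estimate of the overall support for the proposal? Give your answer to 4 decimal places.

0.3039

N = 104 + 601 + 682 + 115 = 1502.
Overall proportion = Σ (Nₕ/N)·p̂ₕ.
Σ Nₕp̂ₕ = 75.92 + 168.28 + 136.4 + 75.9 = 456.5.
456.5 / 1502 = 0.303928... → 0.3039.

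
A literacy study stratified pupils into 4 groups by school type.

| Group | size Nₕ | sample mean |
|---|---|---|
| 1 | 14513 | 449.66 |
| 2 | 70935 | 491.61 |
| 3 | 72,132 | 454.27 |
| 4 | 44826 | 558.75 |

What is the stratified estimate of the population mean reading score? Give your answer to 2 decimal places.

N = 202406; weights Wₕ = Nₕ/N = (0.0717, 0.3505, 0.3564, 0.2215).
x̄_st = Σ Wₕ·x̄ₕ = 0.0717·449.66 + 0.3505·491.61 + 0.3564·454.27 + 0.2215·558.75 ≈ 490.1643...
→ 490.16.

490.16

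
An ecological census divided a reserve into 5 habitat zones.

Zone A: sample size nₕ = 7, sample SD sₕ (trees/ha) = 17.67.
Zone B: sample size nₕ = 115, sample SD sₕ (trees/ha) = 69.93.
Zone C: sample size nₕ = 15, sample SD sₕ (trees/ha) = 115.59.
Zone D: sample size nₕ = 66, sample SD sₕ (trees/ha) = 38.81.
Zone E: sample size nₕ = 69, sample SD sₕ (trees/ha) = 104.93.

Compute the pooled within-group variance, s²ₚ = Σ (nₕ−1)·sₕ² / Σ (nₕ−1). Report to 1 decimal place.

A: (7−1)·17.67² = 6·312.2289 = 1873.3734
B: (115−1)·69.93² = 114·4890.2049 = 557483.3586
C: (15−1)·115.59² = 14·13361.0481 = 187054.6734
D: (66−1)·38.81² = 65·1506.2161 = 97904.0465
E: (69−1)·104.93² = 68·11010.3049 = 748700.7332
Numerator = 1593016.1851; denominator = Σ(nₕ−1) = 267.
s²ₚ = 1593016.1851/267 = 5966.353... → 5966.4.

5966.4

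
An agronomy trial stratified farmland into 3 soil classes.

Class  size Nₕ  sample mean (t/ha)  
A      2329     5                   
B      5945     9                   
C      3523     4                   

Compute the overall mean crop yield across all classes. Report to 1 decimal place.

6.7

N = 11797; weights Wₕ = Nₕ/N = (0.1974, 0.5039, 0.2986).
x̄_st = Σ Wₕ·x̄ₕ = 0.1974·5 + 0.5039·9 + 0.2986·4 ≈ 6.717...
→ 6.7.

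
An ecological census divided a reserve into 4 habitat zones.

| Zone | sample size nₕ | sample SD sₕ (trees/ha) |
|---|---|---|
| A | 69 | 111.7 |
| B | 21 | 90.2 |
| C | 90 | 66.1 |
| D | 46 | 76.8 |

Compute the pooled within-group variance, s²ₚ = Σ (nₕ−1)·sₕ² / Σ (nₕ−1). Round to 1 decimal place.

7501.9

Degrees of freedom: 68 + 20 + 89 + 45 = 222.
Σ(nₕ−1)sₕ² = 68·12476.89 + 20·8136.04 + 89·4369.21 + 45·5898.24 = 1665429.81.
s²ₚ = 1665429.81 / 222 = 7501.936... → 7501.9.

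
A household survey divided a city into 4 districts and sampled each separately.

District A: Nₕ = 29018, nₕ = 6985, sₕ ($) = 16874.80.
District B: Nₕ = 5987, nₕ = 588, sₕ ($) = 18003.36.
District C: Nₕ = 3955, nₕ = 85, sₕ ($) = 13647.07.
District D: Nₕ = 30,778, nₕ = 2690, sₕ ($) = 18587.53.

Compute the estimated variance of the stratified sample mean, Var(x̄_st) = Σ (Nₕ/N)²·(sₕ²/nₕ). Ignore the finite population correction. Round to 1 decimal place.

43185.1

N = 69738; Wₕ = Nₕ/N.
district A: (29018/69738)²·16874.80²/6985 = 7058.4092
district B: (5987/69738)²·18003.36²/588 = 4062.6494
district C: (3955/69738)²·13647.07²/85 = 7047.1564
district D: (30778/69738)²·18587.53²/2690 = 25016.8658
Sum = 43185.0809 → 43185.1.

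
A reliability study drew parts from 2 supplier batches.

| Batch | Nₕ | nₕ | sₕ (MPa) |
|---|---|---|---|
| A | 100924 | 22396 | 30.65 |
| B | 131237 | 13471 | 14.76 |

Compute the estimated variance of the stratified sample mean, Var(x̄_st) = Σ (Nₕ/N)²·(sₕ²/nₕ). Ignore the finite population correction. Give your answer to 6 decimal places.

0.013095

N = 232161. Term for each stratum: Wₕ²sₕ²/nₕ.
Var(x̄_st) = 0.007926854 + 0.005167815 = 0.013094669 → 0.013095.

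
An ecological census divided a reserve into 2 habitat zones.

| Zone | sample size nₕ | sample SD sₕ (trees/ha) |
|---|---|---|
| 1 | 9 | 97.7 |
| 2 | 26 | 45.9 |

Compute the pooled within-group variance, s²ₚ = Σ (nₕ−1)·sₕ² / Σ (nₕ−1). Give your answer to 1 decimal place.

3910.1

1: (9−1)·97.7² = 8·9545.29 = 76362.32
2: (26−1)·45.9² = 25·2106.81 = 52670.25
Numerator = 129032.57; denominator = Σ(nₕ−1) = 33.
s²ₚ = 129032.57/33 = 3910.078... → 3910.1.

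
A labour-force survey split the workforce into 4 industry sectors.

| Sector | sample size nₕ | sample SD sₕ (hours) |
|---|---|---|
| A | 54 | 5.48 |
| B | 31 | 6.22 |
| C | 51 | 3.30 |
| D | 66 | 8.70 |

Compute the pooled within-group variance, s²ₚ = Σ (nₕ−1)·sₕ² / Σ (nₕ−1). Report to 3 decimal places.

A: (54−1)·5.48² = 53·30.0304 = 1591.6112
B: (31−1)·6.22² = 30·38.6884 = 1160.652
C: (51−1)·3.30² = 50·10.89 = 544.5
D: (66−1)·8.70² = 65·75.69 = 4919.85
Numerator = 8216.6132; denominator = Σ(nₕ−1) = 198.
s²ₚ = 8216.6132/198 = 41.49805... → 41.498.

41.498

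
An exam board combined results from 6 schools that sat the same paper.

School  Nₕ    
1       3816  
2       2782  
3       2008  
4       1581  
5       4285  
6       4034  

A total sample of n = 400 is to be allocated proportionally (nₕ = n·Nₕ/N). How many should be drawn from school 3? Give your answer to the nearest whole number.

Share of school 3 = 2008/18506 = 0.10851.
Allocate 400 × 0.10851 = 43.402... → 43.

43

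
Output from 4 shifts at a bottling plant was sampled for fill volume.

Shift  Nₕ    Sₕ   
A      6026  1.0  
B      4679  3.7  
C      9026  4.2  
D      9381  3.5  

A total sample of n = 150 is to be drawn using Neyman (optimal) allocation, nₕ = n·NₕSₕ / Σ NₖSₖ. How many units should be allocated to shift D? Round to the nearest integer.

52

Σ NₕSₕ = 6026·1.0 + 4679·3.7 + 9026·4.2 + 9381·3.5 = 94081.
Share for D: 32833.5/94081 = 0.34899.
n_D = 150 × 0.34899 = 52.349... → 52.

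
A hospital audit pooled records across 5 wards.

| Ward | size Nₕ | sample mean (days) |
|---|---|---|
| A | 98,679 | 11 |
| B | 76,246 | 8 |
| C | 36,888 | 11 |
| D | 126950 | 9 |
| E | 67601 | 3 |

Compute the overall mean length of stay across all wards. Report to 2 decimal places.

8.48

N = 406364; weights Wₕ = Nₕ/N = (0.2428, 0.1876, 0.0908, 0.3124, 0.1664).
x̄_st = Σ Wₕ·x̄ₕ = 0.2428·11 + 0.1876·8 + 0.0908·11 + 0.3124·9 + 0.1664·3 ≈ 8.4815...
→ 8.48.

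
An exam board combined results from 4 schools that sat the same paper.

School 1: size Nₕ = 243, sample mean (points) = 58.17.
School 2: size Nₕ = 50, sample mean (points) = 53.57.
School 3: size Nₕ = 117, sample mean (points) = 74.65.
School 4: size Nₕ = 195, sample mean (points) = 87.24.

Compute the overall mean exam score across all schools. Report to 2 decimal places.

N = 243 + 50 + 117 + 195 = 605.
The stratified mean weights each stratum mean by its population share Nₕ/N.
Σ Nₕx̄ₕ = 243·58.17 + 50·53.57 + 117·74.65 + 195·87.24 = 14135.31 + 2678.5 + 8734.05 + 17011.8 = 42559.66.
Divide by N: 42559.66 / 605 = 70.3465... → 70.35.

70.35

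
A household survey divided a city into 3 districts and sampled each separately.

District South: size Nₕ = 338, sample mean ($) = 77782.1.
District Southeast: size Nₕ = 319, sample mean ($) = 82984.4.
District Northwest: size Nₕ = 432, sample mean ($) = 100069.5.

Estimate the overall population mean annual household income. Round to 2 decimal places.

88147.29

N = 338 + 319 + 432 = 1089.
Weight each subgroup mean by Nₕ/N and sum.
Σ Nₕx̄ₕ = 338·77782.1 + 319·82984.4 + 432·100069.5 = 26290349.8 + 26472023.6 + 43230024 = 95992397.4.
Divide by N: 95992397.4 / 1089 = 88147.2887... → 88147.29.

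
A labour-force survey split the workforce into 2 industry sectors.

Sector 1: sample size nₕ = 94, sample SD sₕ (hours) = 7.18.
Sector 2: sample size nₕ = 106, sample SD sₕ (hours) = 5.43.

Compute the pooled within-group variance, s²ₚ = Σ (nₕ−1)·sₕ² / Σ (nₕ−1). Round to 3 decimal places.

39.850

1: (94−1)·7.18² = 93·51.5524 = 4794.3732
2: (106−1)·5.43² = 105·29.4849 = 3095.9145
Numerator = 7890.2877; denominator = Σ(nₕ−1) = 198.
s²ₚ = 7890.2877/198 = 39.84994... → 39.850.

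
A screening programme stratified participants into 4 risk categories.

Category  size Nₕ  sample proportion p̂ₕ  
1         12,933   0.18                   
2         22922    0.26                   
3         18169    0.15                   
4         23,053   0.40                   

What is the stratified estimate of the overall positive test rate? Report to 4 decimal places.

N = 12933 + 22922 + 18169 + 23053 = 77077.
Overall proportion = Σ (Nₕ/N)·p̂ₕ.
Σ Nₕp̂ₕ = 2327.94 + 5959.72 + 2725.35 + 9221.2 = 20234.21.
20234.21 / 77077 = 0.262519... → 0.2625.

0.2625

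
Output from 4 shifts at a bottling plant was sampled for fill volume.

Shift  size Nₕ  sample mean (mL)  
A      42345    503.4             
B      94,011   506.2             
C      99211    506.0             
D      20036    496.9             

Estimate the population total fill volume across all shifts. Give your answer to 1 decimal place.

A: 42345·503.4 = 21316473
B: 94011·506.2 = 47588368.2
C: 99211·506.0 = 50200766
D: 20036·496.9 = 9955888.4
τ̂ = Σ Nₕx̄ₕ = 129061495.6.

129061495.6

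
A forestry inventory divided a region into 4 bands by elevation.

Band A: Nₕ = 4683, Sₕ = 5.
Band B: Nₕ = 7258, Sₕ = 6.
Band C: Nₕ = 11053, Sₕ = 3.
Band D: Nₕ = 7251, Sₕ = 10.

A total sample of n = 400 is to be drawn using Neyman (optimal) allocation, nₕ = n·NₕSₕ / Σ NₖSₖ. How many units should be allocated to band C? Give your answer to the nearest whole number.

77

A: NₕSₕ = 4683·5 = 23415
B: NₕSₕ = 7258·6 = 43548
C: NₕSₕ = 11053·3 = 33159
D: NₕSₕ = 7251·10 = 72510
Σ NₕSₕ = 172632.
n_C = 400·33159/172632 = 76.832... → 77.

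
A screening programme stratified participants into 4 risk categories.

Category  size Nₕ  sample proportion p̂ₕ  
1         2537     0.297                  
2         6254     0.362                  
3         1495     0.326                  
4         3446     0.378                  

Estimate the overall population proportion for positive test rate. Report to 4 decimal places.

N = 2537 + 6254 + 1495 + 3446 = 13732.
Overall proportion = Σ (Nₕ/N)·p̂ₕ.
Σ Nₕp̂ₕ = 753.489 + 2263.948 + 487.37 + 1302.588 = 4807.395.
4807.395 / 13732 = 0.350087... → 0.3501.

0.3501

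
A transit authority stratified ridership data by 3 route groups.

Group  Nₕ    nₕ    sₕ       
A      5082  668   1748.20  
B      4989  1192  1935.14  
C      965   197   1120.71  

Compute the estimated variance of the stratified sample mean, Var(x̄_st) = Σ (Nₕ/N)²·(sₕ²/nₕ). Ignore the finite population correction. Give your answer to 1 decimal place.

1661.0

N = 11036; Wₕ = Nₕ/N.
group A: (5082/11036)²·1748.20²/668 = 970.1786
group B: (4989/11036)²·1935.14²/1192 = 642.0253
group C: (965/11036)²·1120.71²/197 = 48.7474
Sum = 1660.9514 → 1661.0.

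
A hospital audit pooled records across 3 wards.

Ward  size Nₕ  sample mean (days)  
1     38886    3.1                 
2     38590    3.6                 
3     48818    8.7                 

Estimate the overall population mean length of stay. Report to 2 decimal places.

N = 38886 + 38590 + 48818 = 126294.
Weight each subgroup mean by Nₕ/N and sum.
Σ Nₕx̄ₕ = 38886·3.1 + 38590·3.6 + 48818·8.7 = 120546.6 + 138924 + 424716.6 = 684187.2.
Divide by N: 684187.2 / 126294 = 5.4174... → 5.42.

5.42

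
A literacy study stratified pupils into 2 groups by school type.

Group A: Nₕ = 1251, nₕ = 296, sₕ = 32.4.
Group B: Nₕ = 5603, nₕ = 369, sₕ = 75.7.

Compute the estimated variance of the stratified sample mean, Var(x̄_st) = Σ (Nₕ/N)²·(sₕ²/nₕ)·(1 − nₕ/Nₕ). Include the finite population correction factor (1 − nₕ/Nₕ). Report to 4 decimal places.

N = 6854. Term for each stratum: Wₕ²sₕ²/nₕ·(1−nₕ/Nₕ).
Var(x̄_st) = 0.0901926 + 9.6946366 = 9.7848292 → 9.7848.

9.7848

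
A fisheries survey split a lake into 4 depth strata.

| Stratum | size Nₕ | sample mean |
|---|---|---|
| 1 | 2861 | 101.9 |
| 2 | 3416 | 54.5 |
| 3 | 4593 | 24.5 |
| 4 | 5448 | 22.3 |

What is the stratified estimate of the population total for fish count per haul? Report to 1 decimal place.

711726.8

1: 2861·101.9 = 291535.9
2: 3416·54.5 = 186172
3: 4593·24.5 = 112528.5
4: 5448·22.3 = 121490.4
τ̂ = Σ Nₕx̄ₕ = 711726.8.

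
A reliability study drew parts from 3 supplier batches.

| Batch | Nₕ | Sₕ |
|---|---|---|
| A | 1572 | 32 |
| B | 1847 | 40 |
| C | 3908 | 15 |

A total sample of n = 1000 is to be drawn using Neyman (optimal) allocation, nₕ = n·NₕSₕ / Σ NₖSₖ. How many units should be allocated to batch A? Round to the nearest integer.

275

Σ NₕSₕ = 1572·32 + 1847·40 + 3908·15 = 182804.
Share for A: 50304/182804 = 0.27518.
n_A = 1000 × 0.27518 = 275.180... → 275.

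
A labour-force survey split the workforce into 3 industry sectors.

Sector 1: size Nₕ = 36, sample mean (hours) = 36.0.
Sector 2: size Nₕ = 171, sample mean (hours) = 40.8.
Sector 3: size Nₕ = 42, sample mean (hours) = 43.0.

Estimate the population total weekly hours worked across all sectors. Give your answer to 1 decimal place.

Estimate total by summing Nₕ·x̄ₕ over strata.
36·36.0 + 171·40.8 + 42·43.0 = 1296 + 6976.8 + 1806 = 10078.8.

10078.8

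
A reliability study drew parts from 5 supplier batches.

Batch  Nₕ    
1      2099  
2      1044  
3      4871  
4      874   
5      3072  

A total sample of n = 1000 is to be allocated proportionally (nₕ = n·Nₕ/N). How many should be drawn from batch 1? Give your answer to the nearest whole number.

N = 2099 + 1044 + 4871 + 874 + 3072 = 11960.
n_1 = 1000·2099/11960 = 175.502... → 176.

176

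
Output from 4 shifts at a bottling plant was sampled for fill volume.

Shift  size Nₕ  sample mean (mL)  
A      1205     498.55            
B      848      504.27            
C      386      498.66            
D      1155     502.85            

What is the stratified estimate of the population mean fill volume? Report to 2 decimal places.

N = 1205 + 848 + 386 + 1155 = 3594.
Overall mean = Σ (Nₕ/N)·x̄ₕ — weight by population share, not a simple average.
Σ Nₕx̄ₕ = 1205·498.55 + 848·504.27 + 386·498.66 + 1155·502.85 = 600752.75 + 427620.96 + 192482.76 + 580791.75 = 1801648.22.
Divide by N: 1801648.22 / 3594 = 501.2933... → 501.29.

501.29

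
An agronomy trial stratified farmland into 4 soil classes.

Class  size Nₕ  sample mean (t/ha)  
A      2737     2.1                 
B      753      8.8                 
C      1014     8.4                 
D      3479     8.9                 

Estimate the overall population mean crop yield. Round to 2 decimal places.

6.50

N = 7983; weights Wₕ = Nₕ/N = (0.3429, 0.0943, 0.1270, 0.4358).
x̄_st = Σ Wₕ·x̄ₕ = 0.3429·2.1 + 0.0943·8.8 + 0.1270·8.4 + 0.4358·8.9 ≈ 6.4957...
→ 6.50.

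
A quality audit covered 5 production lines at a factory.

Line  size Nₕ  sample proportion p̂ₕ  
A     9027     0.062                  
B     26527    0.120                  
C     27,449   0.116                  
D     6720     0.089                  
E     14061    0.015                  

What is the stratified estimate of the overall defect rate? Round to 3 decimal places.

0.092

N = 9027 + 26527 + 27449 + 6720 + 14061 = 83784.
Overall proportion = Σ (Nₕ/N)·p̂ₕ.
Σ Nₕp̂ₕ = 559.674 + 3183.24 + 3184.084 + 598.08 + 210.915 = 7735.993.
7735.993 / 83784 = 0.09233... → 0.092.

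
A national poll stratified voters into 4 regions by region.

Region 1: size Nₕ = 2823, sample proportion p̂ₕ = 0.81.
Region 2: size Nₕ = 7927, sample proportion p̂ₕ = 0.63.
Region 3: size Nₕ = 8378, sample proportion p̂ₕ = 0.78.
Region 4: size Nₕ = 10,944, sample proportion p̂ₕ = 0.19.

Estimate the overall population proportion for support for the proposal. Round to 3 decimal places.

N = 2823 + 7927 + 8378 + 10944 = 30072.
Overall proportion = Σ (Nₕ/N)·p̂ₕ.
Σ Nₕp̂ₕ = 2286.63 + 4994.01 + 6534.84 + 2079.36 = 15894.84.
15894.84 / 30072 = 0.52856... → 0.529.

0.529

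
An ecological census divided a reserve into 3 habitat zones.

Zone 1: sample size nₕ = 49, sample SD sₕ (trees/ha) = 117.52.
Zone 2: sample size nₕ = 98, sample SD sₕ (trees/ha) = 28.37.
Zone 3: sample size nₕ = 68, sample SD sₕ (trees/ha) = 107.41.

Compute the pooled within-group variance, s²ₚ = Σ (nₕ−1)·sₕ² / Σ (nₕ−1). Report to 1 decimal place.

1: (49−1)·117.52² = 48·13810.9504 = 662925.6192
2: (98−1)·28.37² = 97·804.8569 = 78071.1193
3: (68−1)·107.41² = 67·11536.9081 = 772972.8427
Numerator = 1513969.5812; denominator = Σ(nₕ−1) = 212.
s²ₚ = 1513969.5812/212 = 7141.366... → 7141.4.

7141.4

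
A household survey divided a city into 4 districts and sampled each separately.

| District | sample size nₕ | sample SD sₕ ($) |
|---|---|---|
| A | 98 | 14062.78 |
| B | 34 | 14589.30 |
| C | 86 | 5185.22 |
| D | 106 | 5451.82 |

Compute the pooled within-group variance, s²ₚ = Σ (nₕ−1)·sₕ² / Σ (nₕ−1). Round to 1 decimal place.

98790827.9

Degrees of freedom: 97 + 33 + 85 + 105 = 320.
Σ(nₕ−1)sₕ² = 97·197761781.3284 + 33·212847674.49 + 85·26886506.4484 + 105·29722341.3124 = 31613064932.9408.
s²ₚ = 31613064932.9408 / 320 = 98790827.915... → 98790827.9.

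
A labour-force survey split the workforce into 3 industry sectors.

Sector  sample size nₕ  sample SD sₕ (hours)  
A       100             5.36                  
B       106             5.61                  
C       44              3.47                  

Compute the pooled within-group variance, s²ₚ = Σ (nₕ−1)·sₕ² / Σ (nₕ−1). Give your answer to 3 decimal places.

A: (100−1)·5.36² = 99·28.7296 = 2844.2304
B: (106−1)·5.61² = 105·31.4721 = 3304.5705
C: (44−1)·3.47² = 43·12.0409 = 517.7587
Numerator = 6666.5596; denominator = Σ(nₕ−1) = 247.
s²ₚ = 6666.5596/247 = 26.99012... → 26.990.

26.990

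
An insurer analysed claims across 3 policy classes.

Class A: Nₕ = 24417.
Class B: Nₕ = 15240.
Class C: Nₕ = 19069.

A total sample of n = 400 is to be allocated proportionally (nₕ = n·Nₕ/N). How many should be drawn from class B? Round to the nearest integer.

104

N = 24417 + 15240 + 19069 = 58726.
n_B = 400·15240/58726 = 103.804... → 104.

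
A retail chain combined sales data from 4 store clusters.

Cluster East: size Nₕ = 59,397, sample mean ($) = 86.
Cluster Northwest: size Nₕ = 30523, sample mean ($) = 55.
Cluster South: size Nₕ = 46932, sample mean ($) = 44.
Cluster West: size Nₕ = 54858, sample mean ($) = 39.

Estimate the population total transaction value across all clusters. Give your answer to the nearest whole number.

10991377

East: 59397·86 = 5108142
Northwest: 30523·55 = 1678765
South: 46932·44 = 2065008
West: 54858·39 = 2139462
τ̂ = Σ Nₕx̄ₕ = 10991377.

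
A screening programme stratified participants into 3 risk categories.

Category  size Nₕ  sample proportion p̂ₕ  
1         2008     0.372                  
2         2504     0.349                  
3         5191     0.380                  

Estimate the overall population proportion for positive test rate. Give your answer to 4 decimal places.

Wₕ = Nₕ/N with N = 9703: 0.2069, 0.2581, 0.5350.
p̂_st = 0.2069·0.372 + 0.2581·0.349 + 0.5350·0.380 ≈ 0.370344... → 0.3703.

0.3703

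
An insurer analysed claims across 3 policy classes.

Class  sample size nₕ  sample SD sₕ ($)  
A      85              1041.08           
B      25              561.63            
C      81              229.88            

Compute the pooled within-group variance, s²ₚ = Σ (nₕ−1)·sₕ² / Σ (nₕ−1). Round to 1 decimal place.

A: (85−1)·1041.08² = 84·1083847.5664 = 91043195.5776
B: (25−1)·561.63² = 24·315428.2569 = 7570278.1656
C: (81−1)·229.88² = 80·52844.8144 = 4227585.152
Numerator = 102841058.8952; denominator = Σ(nₕ−1) = 188.
s²ₚ = 102841058.8952/188 = 547026.909... → 547026.9.

547026.9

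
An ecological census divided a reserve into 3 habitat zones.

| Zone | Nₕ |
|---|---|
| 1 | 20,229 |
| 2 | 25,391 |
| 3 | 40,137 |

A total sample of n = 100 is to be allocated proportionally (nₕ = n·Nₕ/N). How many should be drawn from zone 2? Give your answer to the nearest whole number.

N = 20229 + 25391 + 40137 = 85757.
n_2 = 100·25391/85757 = 29.608... → 30.

30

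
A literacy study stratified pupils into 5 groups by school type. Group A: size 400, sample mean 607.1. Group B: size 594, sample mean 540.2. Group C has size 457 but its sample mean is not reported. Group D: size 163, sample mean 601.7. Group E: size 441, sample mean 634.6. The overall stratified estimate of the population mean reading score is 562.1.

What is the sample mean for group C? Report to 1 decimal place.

Σ Nₕx̄ₕ = N·μ, so 457·x̄_C = 2055·562.1 − (400·607.1 + 594·540.2 + 163·601.7 + 441·634.6).
= 1155115.5 − 941654.5 = 213461.
x̄_C = 213461 / 457 = 467.092... → 467.1.

467.1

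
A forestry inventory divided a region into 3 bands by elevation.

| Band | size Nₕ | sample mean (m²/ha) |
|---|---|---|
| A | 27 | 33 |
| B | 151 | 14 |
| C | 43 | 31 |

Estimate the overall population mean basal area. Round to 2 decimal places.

19.63

N = 27 + 151 + 43 = 221.
The stratified mean weights each stratum mean by its population share Nₕ/N.
Σ Nₕx̄ₕ = 27·33 + 151·14 + 43·31 = 891 + 2114 + 1333 = 4338.
Divide by N: 4338 / 221 = 19.6290... → 19.63.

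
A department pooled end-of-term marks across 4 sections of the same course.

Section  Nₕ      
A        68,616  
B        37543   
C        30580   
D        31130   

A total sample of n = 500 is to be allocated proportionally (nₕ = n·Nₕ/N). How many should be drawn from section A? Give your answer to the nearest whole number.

Share of section A = 68616/167869 = 0.40875.
Allocate 500 × 0.40875 = 204.374... → 204.

204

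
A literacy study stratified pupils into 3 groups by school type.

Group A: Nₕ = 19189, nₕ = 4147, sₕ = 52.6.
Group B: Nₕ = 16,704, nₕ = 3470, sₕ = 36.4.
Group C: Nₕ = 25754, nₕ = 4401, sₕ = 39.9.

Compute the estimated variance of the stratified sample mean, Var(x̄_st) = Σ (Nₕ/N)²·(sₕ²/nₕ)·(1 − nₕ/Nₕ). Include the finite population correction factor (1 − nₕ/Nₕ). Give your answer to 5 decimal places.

0.12523

N = 61647; Wₕ = Nₕ/N.
group A: (19189/61647)²·52.6²/4147·(1 − 4147/19189) = 0.05067240
group B: (16704/61647)²·36.4²/3470·(1 − 3470/16704) = 0.02221064
group C: (25754/61647)²·39.9²/4401·(1 − 4401/25754) = 0.05234487
Sum = 0.12522791 → 0.12523.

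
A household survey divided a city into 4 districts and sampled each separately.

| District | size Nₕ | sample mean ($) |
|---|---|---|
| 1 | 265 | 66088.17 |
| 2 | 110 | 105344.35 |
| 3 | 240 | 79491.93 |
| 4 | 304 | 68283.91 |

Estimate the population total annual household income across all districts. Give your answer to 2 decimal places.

1: 265·66088.17 = 17513365.05
2: 110·105344.35 = 11587878.5
3: 240·79491.93 = 19078063.2
4: 304·68283.91 = 20758308.64
τ̂ = Σ Nₕx̄ₕ = 68937615.39.

68937615.39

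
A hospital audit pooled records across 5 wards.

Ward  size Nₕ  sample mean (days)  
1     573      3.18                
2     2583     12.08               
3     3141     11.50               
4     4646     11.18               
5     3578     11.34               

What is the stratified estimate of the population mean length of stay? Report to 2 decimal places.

11.13

x̄_st = (Σ Nₕx̄ₕ) / (Σ Nₕ) = (573·3.18 + 2583·12.08 + 3141·11.50 + 4646·11.18 + 3578·11.34) / 14521
= 161663.08 / 14521 = 11.1331... → 11.13.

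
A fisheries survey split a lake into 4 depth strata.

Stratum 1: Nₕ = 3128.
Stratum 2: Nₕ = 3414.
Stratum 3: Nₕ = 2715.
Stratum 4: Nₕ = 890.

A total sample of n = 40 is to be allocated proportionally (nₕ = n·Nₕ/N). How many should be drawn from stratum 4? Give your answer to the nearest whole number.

4

N = 3128 + 3414 + 2715 + 890 = 10147.
n_4 = 40·890/10147 = 3.508... → 4.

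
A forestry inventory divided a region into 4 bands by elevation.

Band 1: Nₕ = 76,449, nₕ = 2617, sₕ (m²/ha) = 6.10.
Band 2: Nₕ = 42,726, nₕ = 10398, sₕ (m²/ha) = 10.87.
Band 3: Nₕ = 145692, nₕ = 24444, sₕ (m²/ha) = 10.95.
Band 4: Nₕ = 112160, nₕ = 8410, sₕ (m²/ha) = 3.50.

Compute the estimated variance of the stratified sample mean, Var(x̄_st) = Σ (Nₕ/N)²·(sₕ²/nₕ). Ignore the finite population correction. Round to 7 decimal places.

0.0015919

N = 377027. Term for each stratum: Wₕ²sₕ²/nₕ.
Var(x̄_st) = 0.0005845944 + 0.0001459314 + 0.0007324576 + 0.0001289054 = 0.0015918888 → 0.0015919.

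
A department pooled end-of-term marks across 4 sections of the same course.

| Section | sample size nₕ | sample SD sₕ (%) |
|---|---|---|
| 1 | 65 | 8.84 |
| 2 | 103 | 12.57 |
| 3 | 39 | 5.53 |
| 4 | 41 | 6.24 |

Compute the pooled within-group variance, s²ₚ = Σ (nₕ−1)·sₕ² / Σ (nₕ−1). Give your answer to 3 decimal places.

97.694

Degrees of freedom: 64 + 102 + 38 + 40 = 244.
Σ(nₕ−1)sₕ² = 64·78.1456 + 102·158.0049 + 38·30.5809 + 40·38.9376 = 23837.3964.
s²ₚ = 23837.3964 / 244 = 97.69425... → 97.694.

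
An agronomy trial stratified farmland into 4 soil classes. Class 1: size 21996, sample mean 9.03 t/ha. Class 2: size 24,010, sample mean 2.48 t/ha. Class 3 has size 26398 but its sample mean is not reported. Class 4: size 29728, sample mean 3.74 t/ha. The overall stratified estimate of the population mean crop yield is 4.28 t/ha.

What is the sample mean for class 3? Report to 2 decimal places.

N = 21996 + 24010 + 26398 + 29728 = 102132.
Overall total = μ·N = 4.28·102132 = 437124.96.
Subtract the known strata: 21996·9.03 + 24010·2.48 + 29728·3.74 = 369351.4.
Remaining total for class 3: 437124.96 − 369351.4 = 67773.56.
Divide by its size: 67773.56 / 26398 = 2.5674... → 2.57.

2.57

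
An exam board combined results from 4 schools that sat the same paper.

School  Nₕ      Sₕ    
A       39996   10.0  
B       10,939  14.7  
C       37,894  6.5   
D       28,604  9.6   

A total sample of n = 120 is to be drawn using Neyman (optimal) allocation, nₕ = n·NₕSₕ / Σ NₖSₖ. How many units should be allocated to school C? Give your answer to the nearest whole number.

27

Σ NₕSₕ = 39996·10.0 + 10939·14.7 + 37894·6.5 + 28604·9.6 = 1081672.7.
Share for C: 246311/1081672.7 = 0.22771.
n_C = 120 × 0.22771 = 27.326... → 27.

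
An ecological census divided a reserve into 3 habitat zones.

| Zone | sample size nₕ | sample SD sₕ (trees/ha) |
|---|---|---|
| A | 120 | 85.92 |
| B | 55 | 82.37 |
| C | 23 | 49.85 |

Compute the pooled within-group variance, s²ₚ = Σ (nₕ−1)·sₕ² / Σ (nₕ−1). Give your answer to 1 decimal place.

6664.3

Degrees of freedom: 119 + 54 + 22 = 195.
Σ(nₕ−1)sₕ² = 119·7382.2464 + 54·6784.8169 + 22·2485.0225 = 1299537.9292.
s²ₚ = 1299537.9292 / 195 = 6664.297... → 6664.3.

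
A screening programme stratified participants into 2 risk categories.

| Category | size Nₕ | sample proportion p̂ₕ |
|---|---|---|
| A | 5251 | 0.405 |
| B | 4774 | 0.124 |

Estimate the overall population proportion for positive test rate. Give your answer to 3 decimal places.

0.271

N = 5251 + 4774 = 10025.
Overall proportion = Σ (Nₕ/N)·p̂ₕ.
Σ Nₕp̂ₕ = 2126.655 + 591.976 = 2718.631.
2718.631 / 10025 = 0.27119... → 0.271.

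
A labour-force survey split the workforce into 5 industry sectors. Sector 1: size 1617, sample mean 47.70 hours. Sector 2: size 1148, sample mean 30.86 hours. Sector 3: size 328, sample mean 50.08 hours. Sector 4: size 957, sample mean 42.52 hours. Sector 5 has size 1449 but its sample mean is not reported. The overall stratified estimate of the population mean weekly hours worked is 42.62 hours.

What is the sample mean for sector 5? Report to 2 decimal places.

Σ Nₕx̄ₕ = N·μ, so 1449·x̄_5 = 5499·42.62 − (1617·47.70 + 1148·30.86 + 328·50.08 + 957·42.52).
= 234367.38 − 169676.06 = 64691.32.
x̄_5 = 64691.32 / 1449 = 44.6455... → 44.65.

44.65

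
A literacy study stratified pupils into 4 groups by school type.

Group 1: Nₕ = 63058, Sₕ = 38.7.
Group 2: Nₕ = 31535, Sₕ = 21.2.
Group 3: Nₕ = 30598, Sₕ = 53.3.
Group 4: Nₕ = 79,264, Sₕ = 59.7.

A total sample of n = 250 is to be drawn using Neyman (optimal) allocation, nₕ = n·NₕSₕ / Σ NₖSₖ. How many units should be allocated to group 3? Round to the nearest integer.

Σ NₕSₕ = 63058·38.7 + 31535·21.2 + 30598·53.3 + 79264·59.7 = 9471820.8.
Share for 3: 1630873.4/9471820.8 = 0.17218.
n_3 = 250 × 0.17218 = 43.045... → 43.

43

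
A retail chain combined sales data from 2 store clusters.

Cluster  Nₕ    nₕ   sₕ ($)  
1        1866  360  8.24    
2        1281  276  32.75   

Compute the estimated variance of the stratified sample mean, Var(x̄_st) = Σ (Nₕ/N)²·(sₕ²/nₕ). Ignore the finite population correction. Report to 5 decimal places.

N = 3147. Term for each stratum: Wₕ²sₕ²/nₕ.
Var(x̄_st) = 0.06631041 + 0.64389981 = 0.71021023 → 0.71021.

0.71021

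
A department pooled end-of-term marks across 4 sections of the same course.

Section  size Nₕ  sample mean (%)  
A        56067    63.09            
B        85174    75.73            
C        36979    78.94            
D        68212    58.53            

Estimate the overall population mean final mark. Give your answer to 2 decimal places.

x̄_st = (Σ Nₕx̄ₕ) / (Σ Nₕ) = (56067·63.09 + 85174·75.73 + 36979·78.94 + 68212·58.53) / 246432
= 16899064.67 / 246432 = 68.5750... → 68.57.

68.57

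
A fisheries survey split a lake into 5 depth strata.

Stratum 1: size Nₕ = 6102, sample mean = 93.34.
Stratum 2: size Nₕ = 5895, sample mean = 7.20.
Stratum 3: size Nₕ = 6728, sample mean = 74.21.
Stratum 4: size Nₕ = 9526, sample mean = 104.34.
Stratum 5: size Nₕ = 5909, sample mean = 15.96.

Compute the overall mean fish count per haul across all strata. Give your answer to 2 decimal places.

64.39

N = 34160; weights Wₕ = Nₕ/N = (0.1786, 0.1726, 0.1970, 0.2789, 0.1730).
x̄_st = Σ Wₕ·x̄ₕ = 0.1786·93.34 + 0.1726·7.20 + 0.1970·74.21 + 0.2789·104.34 + 0.1730·15.96 ≈ 64.3893...
→ 64.39.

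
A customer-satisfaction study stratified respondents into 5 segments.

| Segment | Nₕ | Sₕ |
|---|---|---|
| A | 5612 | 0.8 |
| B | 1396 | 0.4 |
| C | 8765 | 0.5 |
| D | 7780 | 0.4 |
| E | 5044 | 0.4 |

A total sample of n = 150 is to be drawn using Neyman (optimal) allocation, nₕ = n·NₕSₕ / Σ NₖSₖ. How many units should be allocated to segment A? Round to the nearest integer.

46

A: NₕSₕ = 5612·0.8 = 4489.6
B: NₕSₕ = 1396·0.4 = 558.4
C: NₕSₕ = 8765·0.5 = 4382.5
D: NₕSₕ = 7780·0.4 = 3112
E: NₕSₕ = 5044·0.4 = 2017.6
Σ NₕSₕ = 14560.1.
n_A = 150·4489.6/14560.1 = 46.252... → 46.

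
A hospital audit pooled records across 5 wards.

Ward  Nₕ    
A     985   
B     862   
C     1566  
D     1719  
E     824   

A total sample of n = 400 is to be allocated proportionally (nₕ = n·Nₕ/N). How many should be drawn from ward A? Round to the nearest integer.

66

N = 985 + 862 + 1566 + 1719 + 824 = 5956.
n_A = 400·985/5956 = 66.152... → 66.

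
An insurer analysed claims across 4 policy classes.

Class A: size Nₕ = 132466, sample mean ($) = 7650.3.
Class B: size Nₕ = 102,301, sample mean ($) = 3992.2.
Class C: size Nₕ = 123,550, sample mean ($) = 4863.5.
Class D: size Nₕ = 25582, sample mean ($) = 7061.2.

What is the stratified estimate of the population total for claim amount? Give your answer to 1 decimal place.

A: 132466·7650.3 = 1013404639.8
B: 102301·3992.2 = 408406052.2
C: 123550·4863.5 = 600885425
D: 25582·7061.2 = 180639618.4
τ̂ = Σ Nₕx̄ₕ = 2203335735.4.

2203335735.4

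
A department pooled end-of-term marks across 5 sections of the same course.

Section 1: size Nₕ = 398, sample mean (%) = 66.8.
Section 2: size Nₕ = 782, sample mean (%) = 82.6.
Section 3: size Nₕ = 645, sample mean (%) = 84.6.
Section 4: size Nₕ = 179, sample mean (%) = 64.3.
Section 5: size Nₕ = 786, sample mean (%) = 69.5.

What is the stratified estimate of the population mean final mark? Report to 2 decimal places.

N = 2790; weights Wₕ = Nₕ/N = (0.1427, 0.2803, 0.2312, 0.0642, 0.2817).
x̄_st = Σ Wₕ·x̄ₕ = 0.1427·66.8 + 0.2803·82.6 + 0.2312·84.6 + 0.0642·64.3 + 0.2817·69.5 ≈ 75.9438...
→ 75.94.

75.94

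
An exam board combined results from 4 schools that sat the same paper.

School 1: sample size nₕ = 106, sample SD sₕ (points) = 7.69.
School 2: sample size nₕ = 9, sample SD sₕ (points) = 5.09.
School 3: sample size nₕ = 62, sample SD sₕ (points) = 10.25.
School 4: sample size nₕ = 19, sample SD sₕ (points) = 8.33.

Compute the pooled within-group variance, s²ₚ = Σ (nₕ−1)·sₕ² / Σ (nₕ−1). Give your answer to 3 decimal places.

73.304

1: (106−1)·7.69² = 105·59.1361 = 6209.2905
2: (9−1)·5.09² = 8·25.9081 = 207.2648
3: (62−1)·10.25² = 61·105.0625 = 6408.8125
4: (19−1)·8.33² = 18·69.3889 = 1249.0002
Numerator = 14074.368; denominator = Σ(nₕ−1) = 192.
s²ₚ = 14074.368/192 = 73.304 → 73.304.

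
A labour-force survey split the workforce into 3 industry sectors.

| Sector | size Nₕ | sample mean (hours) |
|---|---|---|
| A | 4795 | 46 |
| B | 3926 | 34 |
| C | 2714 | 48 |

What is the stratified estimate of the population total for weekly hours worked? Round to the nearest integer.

484326

A: 4795·46 = 220570
B: 3926·34 = 133484
C: 2714·48 = 130272
τ̂ = Σ Nₕx̄ₕ = 484326.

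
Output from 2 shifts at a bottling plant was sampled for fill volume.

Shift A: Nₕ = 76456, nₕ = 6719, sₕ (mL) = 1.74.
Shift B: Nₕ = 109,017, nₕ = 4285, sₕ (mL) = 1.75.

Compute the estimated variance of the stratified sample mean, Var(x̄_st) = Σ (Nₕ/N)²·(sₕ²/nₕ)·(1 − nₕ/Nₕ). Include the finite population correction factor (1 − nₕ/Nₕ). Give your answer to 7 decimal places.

0.0003071

N = 185473; Wₕ = Nₕ/N.
shift A: (76456/185473)²·1.74²/6719·(1 − 6719/76456) = 0.0000698405
shift B: (109017/185473)²·1.75²/4285·(1 − 4285/109017) = 0.0002372125
Sum = 0.0003070530 → 0.0003071.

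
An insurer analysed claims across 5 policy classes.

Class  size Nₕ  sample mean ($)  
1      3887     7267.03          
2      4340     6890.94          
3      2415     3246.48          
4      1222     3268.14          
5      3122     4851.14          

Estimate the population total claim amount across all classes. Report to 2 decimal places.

1: 3887·7267.03 = 28246945.61
2: 4340·6890.94 = 29906679.6
3: 2415·3246.48 = 7840249.2
4: 1222·3268.14 = 3993667.08
5: 3122·4851.14 = 15145259.08
τ̂ = Σ Nₕx̄ₕ = 85132800.57.

85132800.57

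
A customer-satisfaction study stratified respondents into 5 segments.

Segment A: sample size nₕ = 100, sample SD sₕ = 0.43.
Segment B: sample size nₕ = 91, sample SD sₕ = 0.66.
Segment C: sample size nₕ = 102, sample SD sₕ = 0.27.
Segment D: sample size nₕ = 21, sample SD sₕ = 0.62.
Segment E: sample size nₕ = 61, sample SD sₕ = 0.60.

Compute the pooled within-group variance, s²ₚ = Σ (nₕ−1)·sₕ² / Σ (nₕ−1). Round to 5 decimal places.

0.25449

A: (100−1)·0.43² = 99·0.1849 = 18.3051
B: (91−1)·0.66² = 90·0.4356 = 39.204
C: (102−1)·0.27² = 101·0.0729 = 7.3629
D: (21−1)·0.62² = 20·0.3844 = 7.688
E: (61−1)·0.60² = 60·0.36 = 21.6
Numerator = 94.16; denominator = Σ(nₕ−1) = 370.
s²ₚ = 94.16/370 = 0.2544865... → 0.25449.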